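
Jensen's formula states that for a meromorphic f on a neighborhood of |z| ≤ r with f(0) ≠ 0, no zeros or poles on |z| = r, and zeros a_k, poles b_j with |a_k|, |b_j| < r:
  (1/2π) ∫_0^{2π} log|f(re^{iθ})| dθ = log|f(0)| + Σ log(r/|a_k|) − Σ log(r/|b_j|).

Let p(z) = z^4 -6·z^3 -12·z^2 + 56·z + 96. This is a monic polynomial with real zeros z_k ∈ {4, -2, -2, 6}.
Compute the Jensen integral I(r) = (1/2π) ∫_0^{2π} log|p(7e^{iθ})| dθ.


Zeros: -2, -2, 4, 6; r = 7.
Inside |z| < r: -2, -2, 4, 6. Outside (|z| ≥ r): ∅.
p(0) = 96, so log|p(0)| = log(96) = 4.5643.
Apply Jensen: I(r) = log|p(0)| + Σ_k log(r/|z_k|), summed over zeros inside |z| < r.
  log(r/|z_k|) for z_k = 4: log(7/4) = 0.5596
  log(r/|z_k|) for z_k = -2: log(7/2) = 1.2528
  log(r/|z_k|) for z_k = -2: log(7/2) = 1.2528
  log(r/|z_k|) for z_k = 6: log(7/6) = 0.1542
Sum over inside zeros: 3.2193.
I(r) = log|p(0)| + (inside sum) = 4.5643 + 3.2193 = 7.7836.
Closed form (all zeros inside, monic): I(r) = n·log(r) = 4·log(7) = 7.7836. ✓

I(r) ≈ 7.7836.


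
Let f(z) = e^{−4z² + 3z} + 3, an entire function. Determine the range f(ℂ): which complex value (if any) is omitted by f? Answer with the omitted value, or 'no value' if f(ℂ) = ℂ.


Little Picard bounds the complement of f(ℂ) to at most one point.
The exponent g(z) = −4z² + 3z is a nonconstant polynomial, hence surjective onto ℂ. So e^{g(z)} takes every value in {e^w : w ∈ ℂ} = ℂ ∖ {0}. Adding 3 shifts the range to ℂ ∖ {3}. f omits exactly 3.

Omitted value: 3.


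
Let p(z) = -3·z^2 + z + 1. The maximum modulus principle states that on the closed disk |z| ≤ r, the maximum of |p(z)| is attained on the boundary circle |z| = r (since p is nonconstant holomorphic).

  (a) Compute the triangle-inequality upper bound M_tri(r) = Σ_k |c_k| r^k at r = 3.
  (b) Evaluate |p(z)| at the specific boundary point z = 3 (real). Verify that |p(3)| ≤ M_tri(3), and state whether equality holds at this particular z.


Coefficients: c_0 = 1, c_1 = 1, c_2 = -3. Radius r = 3.
Part (a). Triangle bound: M_tri(r) = Σ_k |c_k| r^k
  = |1|·3^0 + |1|·3^1 + |-3|·3^2
  = 1 + 3 + 27 = 31.
This bounds M(r) := max_{|z|=r} |p(z)| from above; equality holds iff all terms c_k z^k can be made to align in phase at a single z on |z|=r.
Part (b). At z = 3 (real, on the circle |z| = r):
  p(3) = (1)·3^0 + (1)·3^1 + (-3)·3^2 = -23.
  |p(3)| = 23.
Check: |p(3)| = 23 ≤ 31 = M_tri(3). ✓ Equality does not hold at z = 3 (the coefficients have mixed signs, so the terms do not all align in phase there).

M_tri(3) = 31; |p(3)| = 23; equality at z=3: no.


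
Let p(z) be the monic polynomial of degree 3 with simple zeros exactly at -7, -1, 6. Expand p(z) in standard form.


The polynomial is p(z) = ∏_{α ∈ S} (z − α), where S = {-7, -1, 6}.
Expanding the product yields: p(z) = z^3 + 2·z^2 -41·z -42.
The resulting polynomial has degree 3 and real coefficients as required.

p(z) = z^3 + 2·z^2 -41·z -42.


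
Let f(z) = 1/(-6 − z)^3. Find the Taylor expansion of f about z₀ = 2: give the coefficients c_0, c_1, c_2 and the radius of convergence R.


Let w = z − z₀, so z = z₀ + w.
Then -6 − z = -6 − (z₀ + w) = (-6 − z₀) − w = -8 − w.
f(z) = 1/(-8 − w)^3 = (1/(-8)^3) · (1 − w/(-8))^{−3}.
By the binomial series (1−u)^{−3} = Σ_{n≥0} C(n+2, 2) u^n for |u|<1, with u = w/(-8):
  c_n = C(n+2, 2) / (-8)^(n+3).
  c_0 = 1/(-8)^3 = -1/512.
  c_1 = 3/(-8)^4 = 3/4096.
  c_2 = 6/(-8)^5 = -3/16384.
The series is valid for |w/d| < 1, i.e. |z − z₀| < |d|.
Radius of convergence: R = |-6 − z₀| = |-8| = 8 (distance from z₀ to the singularity z = -6).

c_0 = -1/512, c_1 = 3/4096, c_2 = -3/16384; R = 8.


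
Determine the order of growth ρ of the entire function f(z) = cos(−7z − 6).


cos(w) is a linear combination of e^{iw} and e^{−iw} (or e^w, e^{−w} in the hyperbolic case), so |cos(w)| ≤ e^{|w|}. With w = −7z − 6, |w| ≤ 7|z| + 6 = 7r + 6 on |z| = r, giving M(r) ≤ e^{7r + 6}, so ρ ≤ 1. On a suitable ray (z = it for sin/cos; z = t for sinh/cosh, t real → ∞), |cos(−7z − 6)| grows like e^{7|t|}/2, so ρ ≥ 1. Hence ρ = 1.
Therefore ρ = 1.

Order ρ = 1.


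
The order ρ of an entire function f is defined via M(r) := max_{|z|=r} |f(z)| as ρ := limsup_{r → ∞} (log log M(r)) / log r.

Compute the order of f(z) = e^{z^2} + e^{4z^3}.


Each summand is entire of order 2 and 3 respectively (as in the single-exponential case). The order of a sum is at most the max of the orders, so ρ ≤ 3. For the lower bound: on |z|=r choose arg z so that 4z^3 is real positive; then |e^{4z^3}| = e^{4r^3} while |e^{1z^2}| ≤ e^{1r^2} = o(e^{4r^3}). So |f| ≥ e^{4r^3}(1 − o(1)) and ρ ≥ 3. Hence ρ = max(2, 3) = 3.
Therefore ρ = 3.

Order ρ = 3.


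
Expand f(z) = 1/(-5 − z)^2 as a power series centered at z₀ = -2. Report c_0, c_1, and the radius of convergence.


Let w = z − z₀, so z = z₀ + w.
Then -5 − z = -5 − (z₀ + w) = (-5 − z₀) − w = -3 − w.
f(z) = 1/(-3 − w)^2 = (1/(-3)^2) · (1 − w/(-3))^{−2}.
By the binomial series (1−u)^{−2} = Σ_{n≥0} C(n+1, 1) u^n for |u|<1, with u = w/(-3):
  c_n = C(n+1, 1) / (-3)^(n+2).
  c_0 = 1/(-3)^2 = 1/9.
  c_1 = 2/(-3)^3 = -2/27.
The series is valid for |w/d| < 1, i.e. |z − z₀| < |d|.
Radius of convergence: R = |-5 − z₀| = |-3| = 3 (distance from z₀ to the singularity z = -5).

c_0 = 1/9, c_1 = -2/27; R = 3.


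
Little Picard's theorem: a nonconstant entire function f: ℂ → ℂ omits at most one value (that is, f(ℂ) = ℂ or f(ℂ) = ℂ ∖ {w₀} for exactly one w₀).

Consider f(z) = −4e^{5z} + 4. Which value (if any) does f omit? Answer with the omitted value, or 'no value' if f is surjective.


Little Picard bounds the complement of f(ℂ) to at most one point.
e^{5z} is never zero on ℂ, so -4·e^{5z} takes every value in ℂ ∖ {0}. Adding 4 shifts the range to ℂ ∖ {4}. Thus f omits exactly the value 4.

Omitted value: 4.


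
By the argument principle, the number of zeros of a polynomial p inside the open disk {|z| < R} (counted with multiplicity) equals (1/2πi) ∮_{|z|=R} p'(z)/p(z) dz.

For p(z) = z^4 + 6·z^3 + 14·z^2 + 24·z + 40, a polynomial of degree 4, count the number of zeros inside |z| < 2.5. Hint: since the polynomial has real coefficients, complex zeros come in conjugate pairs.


The zeros of p are: (0 + 2i), (0 - 2i), (-3 + 1i), (-3 - 1i).
Their magnitudes are: 2, 2, 3.162, 3.162.
Zeros with |z| < R = 2.5: (0 + 2i), (0 - 2i).
Count = 2.
By the argument principle, (1/2πi) ∮_{|z|=R} p'(z)/p(z) dz equals exactly this count.

Number of zeros inside |z| < 2.5: 2.


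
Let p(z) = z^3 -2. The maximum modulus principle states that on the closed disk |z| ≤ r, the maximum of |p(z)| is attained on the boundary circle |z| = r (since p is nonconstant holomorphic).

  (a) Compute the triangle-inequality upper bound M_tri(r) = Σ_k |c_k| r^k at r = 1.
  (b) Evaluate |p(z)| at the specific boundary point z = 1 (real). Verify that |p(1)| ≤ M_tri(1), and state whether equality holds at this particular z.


Coefficients: c_0 = -2, c_1 = 0, c_2 = 0, c_3 = 1. Radius r = 1.
Part (a). Triangle bound: M_tri(r) = Σ_k |c_k| r^k
  = |-2|·1^0 + |0|·1^1 + |0|·1^2 + |1|·1^3
  = 2 + 0 + 0 + 1 = 3.
This bounds M(r) := max_{|z|=r} |p(z)| from above; equality holds iff all terms c_k z^k can be made to align in phase at a single z on |z|=r.
Part (b). At z = 1 (real, on the circle |z| = r):
  p(1) = (-2)·1^0 + (0)·1^1 + (0)·1^2 + (1)·1^3 = -1.
  |p(1)| = 1.
Check: |p(1)| = 1 ≤ 3 = M_tri(1). ✓ Equality does not hold at z = 1 (the coefficients have mixed signs, so the terms do not all align in phase there).

M_tri(1) = 3; |p(1)| = 1; equality at z=1: no.


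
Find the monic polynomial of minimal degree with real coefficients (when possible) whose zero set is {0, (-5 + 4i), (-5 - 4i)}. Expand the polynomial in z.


The polynomial is p(z) = ∏_{α ∈ S} (z − α), where S = {0, (-5 + 4i), (-5 - 4i)}.
Expanding the product yields: p(z) = z^3 + 10·z^2 + 41·z.
Note conjugate pairs combine to real quadratics: (z − (-5+4i))(z − (-5−4i)) = z² + 10z + 41.
The resulting polynomial has degree 3 and real coefficients as required.

p(z) = z^3 + 10·z^2 + 41·z.


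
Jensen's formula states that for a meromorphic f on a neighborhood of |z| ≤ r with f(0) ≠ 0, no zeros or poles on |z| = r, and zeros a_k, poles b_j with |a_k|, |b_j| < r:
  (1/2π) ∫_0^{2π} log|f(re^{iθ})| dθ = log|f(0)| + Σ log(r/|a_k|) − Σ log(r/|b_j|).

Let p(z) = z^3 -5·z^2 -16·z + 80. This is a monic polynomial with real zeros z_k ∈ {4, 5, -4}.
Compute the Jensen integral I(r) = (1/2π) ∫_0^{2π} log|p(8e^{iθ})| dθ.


Zeros: -4, 4, 5; r = 8.
Inside |z| < r: -4, 4, 5. Outside (|z| ≥ r): ∅.
p(0) = 80, so log|p(0)| = log(80) = 4.3820.
Apply Jensen: I(r) = log|p(0)| + Σ_k log(r/|z_k|), summed over zeros inside |z| < r.
  log(r/|z_k|) for z_k = 4: log(8/4) = 0.6931
  log(r/|z_k|) for z_k = 5: log(8/5) = 0.4700
  log(r/|z_k|) for z_k = -4: log(8/4) = 0.6931
Sum over inside zeros: 1.8563.
I(r) = log|p(0)| + (inside sum) = 4.3820 + 1.8563 = 6.2383.
Closed form (all zeros inside, monic): I(r) = n·log(r) = 3·log(8) = 6.2383. ✓

I(r) ≈ 6.2383.


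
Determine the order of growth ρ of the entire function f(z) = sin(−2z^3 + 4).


Write sin(w) = (e^{iw} ± e^{−iw})/(2 or 2i), so |sin(w)| ≤ e^{|w|}. With w = −2z^3 + 4, |w| ≤ 2r^3 + 4 on |z|=r, giving M(r) ≤ e^{2r^3 + 4} and ρ ≤ 3. For the lower bound, choose z on |z|=r with -2z^3 purely imaginary of modulus 2r^3; then |sin(−2z^3 + 4)| grows like e^{2r^3}/2, so ρ ≥ 3. Hence ρ = 3.
Therefore ρ = 3.

Order ρ = 3.


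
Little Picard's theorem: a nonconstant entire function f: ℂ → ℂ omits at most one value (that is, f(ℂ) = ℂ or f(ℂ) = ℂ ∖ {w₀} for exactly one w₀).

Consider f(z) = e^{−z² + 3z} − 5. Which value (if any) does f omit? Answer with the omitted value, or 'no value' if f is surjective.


Little Picard bounds the complement of f(ℂ) to at most one point.
The exponent g(z) = −z² + 3z is a nonconstant polynomial, hence surjective onto ℂ. So e^{g(z)} takes every value in {e^w : w ∈ ℂ} = ℂ ∖ {0}. Adding -5 shifts the range to ℂ ∖ {-5}. f omits exactly -5.

Omitted value: -5.


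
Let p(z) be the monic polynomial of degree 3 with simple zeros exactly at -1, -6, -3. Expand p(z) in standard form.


The polynomial is p(z) = ∏_{α ∈ S} (z − α), where S = {-1, -6, -3}.
Expanding the product yields: p(z) = z^3 + 10·z^2 + 27·z + 18.
The resulting polynomial has degree 3 and real coefficients as required.

p(z) = z^3 + 10·z^2 + 27·z + 18.


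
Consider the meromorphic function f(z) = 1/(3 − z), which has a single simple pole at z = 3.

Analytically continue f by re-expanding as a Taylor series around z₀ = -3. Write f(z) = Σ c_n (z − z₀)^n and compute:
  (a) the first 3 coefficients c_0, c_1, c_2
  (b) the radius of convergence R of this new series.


Let w = z − z₀, so z = z₀ + w.
Then 3 − z = 3 − (z₀ + w) = (3 − z₀) − w = 6 − w.
f(z) = 1/(6 − w) = (1/(6)) · 1/(1 − w/(6)) = Σ_{n≥0} w^n / (6)^(n+1).
So c_n = 1/(6)^(n+1):
  c_0 = 1/(6)^1 = 1/6.
  c_1 = 1/(6)^2 = 1/36.
  c_2 = 1/(6)^3 = 1/216.
The series is valid for |w/d| < 1, i.e. |z − z₀| < |d|.
Radius of convergence: R = |3 − z₀| = |6| = 6 (distance from z₀ to the singularity z = 3).

c_0 = 1/6, c_1 = 1/36, c_2 = 1/216; R = 6.


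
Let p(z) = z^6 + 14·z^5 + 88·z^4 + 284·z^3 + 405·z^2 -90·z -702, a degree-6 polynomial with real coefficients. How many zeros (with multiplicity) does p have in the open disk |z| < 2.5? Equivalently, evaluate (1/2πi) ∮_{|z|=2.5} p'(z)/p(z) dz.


The zeros of p are: -3, (-3 + 2i), (-3 - 2i), 1, (-3 + 3i), (-3 - 3i).
Their magnitudes are: 3, 3.606, 3.606, 1, 4.243, 4.243.
Zeros with |z| < R = 2.5: 1.
Count = 1.
By the argument principle, (1/2πi) ∮_{|z|=R} p'(z)/p(z) dz equals exactly this count.

Number of zeros inside |z| < 2.5: 1.


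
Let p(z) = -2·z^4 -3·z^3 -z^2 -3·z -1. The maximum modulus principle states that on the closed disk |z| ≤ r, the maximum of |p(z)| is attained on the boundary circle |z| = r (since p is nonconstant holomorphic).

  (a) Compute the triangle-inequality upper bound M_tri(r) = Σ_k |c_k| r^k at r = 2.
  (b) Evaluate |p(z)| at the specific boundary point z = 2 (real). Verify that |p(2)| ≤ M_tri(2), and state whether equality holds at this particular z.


Coefficients: c_0 = -1, c_1 = -3, c_2 = -1, c_3 = -3, c_4 = -2. Radius r = 2.
Part (a). Triangle bound: M_tri(r) = Σ_k |c_k| r^k
  = |-1|·2^0 + |-3|·2^1 + |-1|·2^2 + |-3|·2^3 + |-2|·2^4
  = 1 + 6 + 4 + 24 + 32 = 67.
This bounds M(r) := max_{|z|=r} |p(z)| from above; equality holds iff all terms c_k z^k can be made to align in phase at a single z on |z|=r.
Part (b). At z = 2 (real, on the circle |z| = r):
  p(2) = (-1)·2^0 + (-3)·2^1 + (-1)·2^2 + (-3)·2^3 + (-2)·2^4 = -67.
  |p(2)| = 67.
Since all nonzero coefficients share the same sign, |p(2)| = 67 = M_tri(2); the triangle bound is attained at z = 2, so in fact M(r) = 67.

M_tri(2) = 67; |p(2)| = 67; equality at z=2: yes.


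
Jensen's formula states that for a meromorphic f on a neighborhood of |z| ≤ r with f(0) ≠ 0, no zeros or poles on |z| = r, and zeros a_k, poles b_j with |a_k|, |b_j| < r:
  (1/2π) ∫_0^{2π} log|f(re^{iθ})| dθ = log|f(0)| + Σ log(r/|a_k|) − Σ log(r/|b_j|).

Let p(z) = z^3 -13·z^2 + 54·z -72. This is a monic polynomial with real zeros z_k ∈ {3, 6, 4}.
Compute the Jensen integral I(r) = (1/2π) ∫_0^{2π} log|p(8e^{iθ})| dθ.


Zeros: 3, 4, 6; r = 8.
Inside |z| < r: 3, 4, 6. Outside (|z| ≥ r): ∅.
p(0) = -72, so log|p(0)| = log(72) = 4.2767.
Apply Jensen: I(r) = log|p(0)| + Σ_k log(r/|z_k|), summed over zeros inside |z| < r.
  log(r/|z_k|) for z_k = 3: log(8/3) = 0.9808
  log(r/|z_k|) for z_k = 6: log(8/6) = 0.2877
  log(r/|z_k|) for z_k = 4: log(8/4) = 0.6931
Sum over inside zeros: 1.9617.
I(r) = log|p(0)| + (inside sum) = 4.2767 + 1.9617 = 6.2383.
Closed form (all zeros inside, monic): I(r) = n·log(r) = 3·log(8) = 6.2383. ✓

I(r) ≈ 6.2383.


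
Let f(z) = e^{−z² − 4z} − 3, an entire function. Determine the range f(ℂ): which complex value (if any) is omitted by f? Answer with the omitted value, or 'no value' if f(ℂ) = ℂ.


Little Picard bounds the complement of f(ℂ) to at most one point.
The exponent g(z) = −z² − 4z is a nonconstant polynomial, hence surjective onto ℂ. So e^{g(z)} takes every value in {e^w : w ∈ ℂ} = ℂ ∖ {0}. Adding -3 shifts the range to ℂ ∖ {-3}. f omits exactly -3.

Omitted value: -3.


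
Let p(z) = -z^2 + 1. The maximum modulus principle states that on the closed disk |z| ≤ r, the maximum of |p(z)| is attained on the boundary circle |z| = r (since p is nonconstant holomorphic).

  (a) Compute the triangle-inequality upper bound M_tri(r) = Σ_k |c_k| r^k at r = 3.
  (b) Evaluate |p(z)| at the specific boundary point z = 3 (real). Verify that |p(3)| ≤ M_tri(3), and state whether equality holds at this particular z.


Coefficients: c_0 = 1, c_1 = 0, c_2 = -1. Radius r = 3.
Part (a). Triangle bound: M_tri(r) = Σ_k |c_k| r^k
  = |1|·3^0 + |0|·3^1 + |-1|·3^2
  = 1 + 0 + 9 = 10.
This bounds M(r) := max_{|z|=r} |p(z)| from above; equality holds iff all terms c_k z^k can be made to align in phase at a single z on |z|=r.
Part (b). At z = 3 (real, on the circle |z| = r):
  p(3) = (1)·3^0 + (0)·3^1 + (-1)·3^2 = -8.
  |p(3)| = 8.
Check: |p(3)| = 8 ≤ 10 = M_tri(3). ✓ Equality does not hold at z = 3 (the coefficients have mixed signs, so the terms do not all align in phase there).

M_tri(3) = 10; |p(3)| = 8; equality at z=3: no.


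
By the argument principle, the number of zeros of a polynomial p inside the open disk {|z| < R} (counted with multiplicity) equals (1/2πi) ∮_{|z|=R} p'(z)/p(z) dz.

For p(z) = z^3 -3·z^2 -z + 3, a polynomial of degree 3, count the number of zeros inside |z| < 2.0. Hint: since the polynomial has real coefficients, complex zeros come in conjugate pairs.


The zeros of p are: 3, -1, 1.
Their magnitudes are: 3, 1, 1.
Zeros with |z| < R = 2.0: -1, 1.
Count = 2.
By the argument principle, (1/2πi) ∮_{|z|=R} p'(z)/p(z) dz equals exactly this count.

Number of zeros inside |z| < 2.0: 2.


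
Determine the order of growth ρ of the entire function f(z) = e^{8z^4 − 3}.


|e^{8z^4 − 3}| = e^{Re(8·z^4) + -3} ≤ e^{8|z|^4 + -3} = e^{8r^4 + -3} on |z| = r, so ρ ≤ 4. Choosing z on |z|=r so that 8·z^4 is real positive (always possible by picking arg z appropriately) gives |f(z)| = e^{8r^4 + -3}, matching the bound. The additive constant -3 does not affect log log M(r) ~ 4·log r. Hence ρ = 4.
Therefore ρ = 4.

Order ρ = 4.


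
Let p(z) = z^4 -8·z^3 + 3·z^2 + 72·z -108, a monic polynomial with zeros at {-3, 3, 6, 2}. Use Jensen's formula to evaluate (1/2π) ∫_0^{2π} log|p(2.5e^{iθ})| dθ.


Zeros: -3, 2, 3, 6; r = 2.5.
Inside |z| < r: 2. Outside (|z| ≥ r): -3, 3, 6.
p(0) = -108, so log|p(0)| = log(108) = 4.6821.
Apply Jensen: I(r) = log|p(0)| + Σ_k log(r/|z_k|), summed over zeros inside |z| < r.
  log(r/|z_k|) for z_k = 2: log(2.5/2) = 0.2231
  Outside zeros (-3, 3, 6) contribute nothing to the Jensen sum.
Sum over inside zeros: 0.2231.
I(r) = log|p(0)| + (inside sum) = 4.6821 + 0.2231 = 4.9053.
Note: since some zeros are outside |z| ≤ r, the simplified n·log(r) form does NOT apply — only the inside zeros contribute.

I(r) ≈ 4.9053.


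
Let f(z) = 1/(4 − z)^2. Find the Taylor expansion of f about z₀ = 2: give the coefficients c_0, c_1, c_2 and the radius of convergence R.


Let w = z − z₀, so z = z₀ + w.
Then 4 − z = 4 − (z₀ + w) = (4 − z₀) − w = 2 − w.
f(z) = 1/(2 − w)^2 = (1/(2)^2) · (1 − w/(2))^{−2}.
By the binomial series (1−u)^{−2} = Σ_{n≥0} C(n+1, 1) u^n for |u|<1, with u = w/(2):
  c_n = C(n+1, 1) / (2)^(n+2).
  c_0 = 1/(2)^2 = 1/4.
  c_1 = 2/(2)^3 = 1/4.
  c_2 = 3/(2)^4 = 3/16.
The series is valid for |w/d| < 1, i.e. |z − z₀| < |d|.
Radius of convergence: R = |4 − z₀| = |2| = 2 (distance from z₀ to the singularity z = 4).

c_0 = 1/4, c_1 = 1/4, c_2 = 3/16; R = 2.


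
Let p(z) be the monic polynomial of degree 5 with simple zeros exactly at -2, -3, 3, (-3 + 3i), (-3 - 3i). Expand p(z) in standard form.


The polynomial is p(z) = ∏_{α ∈ S} (z − α), where S = {-2, -3, 3, (-3 + 3i), (-3 - 3i)}.
Expanding the product yields: p(z) = z^5 + 8·z^4 + 21·z^3 -36·z^2 -270·z -324.
Note conjugate pairs combine to real quadratics: (z − (-3+3i))(z − (-3−3i)) = z² + 6z + 18.
The resulting polynomial has degree 5 and real coefficients as required.

p(z) = z^5 + 8·z^4 + 21·z^3 -36·z^2 -270·z -324.


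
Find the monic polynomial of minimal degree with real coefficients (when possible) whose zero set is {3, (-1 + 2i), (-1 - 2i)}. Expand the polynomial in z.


The polynomial is p(z) = ∏_{α ∈ S} (z − α), where S = {3, (-1 + 2i), (-1 - 2i)}.
Expanding the product yields: p(z) = z^3 -z^2 -z -15.
Note conjugate pairs combine to real quadratics: (z − (-1+2i))(z − (-1−2i)) = z² + 2z + 5.
The resulting polynomial has degree 3 and real coefficients as required.

p(z) = z^3 -z^2 -z -15.


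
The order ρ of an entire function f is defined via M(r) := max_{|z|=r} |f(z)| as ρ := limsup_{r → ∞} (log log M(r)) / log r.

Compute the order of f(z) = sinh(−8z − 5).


sinh(w) is a linear combination of e^{iw} and e^{−iw} (or e^w, e^{−w} in the hyperbolic case), so |sinh(w)| ≤ e^{|w|}. With w = −8z − 5, |w| ≤ 8|z| + 5 = 8r + 5 on |z| = r, giving M(r) ≤ e^{8r + 5}, so ρ ≤ 1. On a suitable ray (z = it for sin/cos; z = t for sinh/cosh, t real → ∞), |sinh(−8z − 5)| grows like e^{8|t|}/2, so ρ ≥ 1. Hence ρ = 1.
Therefore ρ = 1.

Order ρ = 1.


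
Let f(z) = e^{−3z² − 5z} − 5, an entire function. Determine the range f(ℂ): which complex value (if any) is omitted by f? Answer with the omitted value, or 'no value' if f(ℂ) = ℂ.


Little Picard bounds the complement of f(ℂ) to at most one point.
The exponent g(z) = −3z² − 5z is a nonconstant polynomial, hence surjective onto ℂ. So e^{g(z)} takes every value in {e^w : w ∈ ℂ} = ℂ ∖ {0}. Adding -5 shifts the range to ℂ ∖ {-5}. f omits exactly -5.

Omitted value: -5.


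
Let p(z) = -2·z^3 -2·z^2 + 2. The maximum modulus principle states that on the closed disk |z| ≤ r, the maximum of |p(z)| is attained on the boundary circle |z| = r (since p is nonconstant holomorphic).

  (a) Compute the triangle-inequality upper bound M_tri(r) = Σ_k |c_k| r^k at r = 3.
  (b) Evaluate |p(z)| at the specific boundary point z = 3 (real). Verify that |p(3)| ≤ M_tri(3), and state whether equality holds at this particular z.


Coefficients: c_0 = 2, c_1 = 0, c_2 = -2, c_3 = -2. Radius r = 3.
Part (a). Triangle bound: M_tri(r) = Σ_k |c_k| r^k
  = |2|·3^0 + |0|·3^1 + |-2|·3^2 + |-2|·3^3
  = 2 + 0 + 18 + 54 = 74.
This bounds M(r) := max_{|z|=r} |p(z)| from above; equality holds iff all terms c_k z^k can be made to align in phase at a single z on |z|=r.
Part (b). At z = 3 (real, on the circle |z| = r):
  p(3) = (2)·3^0 + (0)·3^1 + (-2)·3^2 + (-2)·3^3 = -70.
  |p(3)| = 70.
Check: |p(3)| = 70 ≤ 74 = M_tri(3). ✓ Equality does not hold at z = 3 (the coefficients have mixed signs, so the terms do not all align in phase there).

M_tri(3) = 74; |p(3)| = 70; equality at z=3: no.


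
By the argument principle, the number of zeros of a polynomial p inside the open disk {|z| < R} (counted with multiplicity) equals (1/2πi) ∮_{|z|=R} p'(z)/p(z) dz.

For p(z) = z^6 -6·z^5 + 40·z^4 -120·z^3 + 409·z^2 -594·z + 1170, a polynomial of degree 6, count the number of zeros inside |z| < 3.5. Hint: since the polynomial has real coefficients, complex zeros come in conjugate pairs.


The zeros of p are: (0 + 3i), (0 - 3i), (2 + 3i), (2 - 3i), (1 + 3i), (1 - 3i).
Their magnitudes are: 3, 3, 3.606, 3.606, 3.162, 3.162.
Zeros with |z| < R = 3.5: (0 + 3i), (0 - 3i), (1 + 3i), (1 - 3i).
Count = 4.
By the argument principle, (1/2πi) ∮_{|z|=R} p'(z)/p(z) dz equals exactly this count.

Number of zeros inside |z| < 3.5: 4.


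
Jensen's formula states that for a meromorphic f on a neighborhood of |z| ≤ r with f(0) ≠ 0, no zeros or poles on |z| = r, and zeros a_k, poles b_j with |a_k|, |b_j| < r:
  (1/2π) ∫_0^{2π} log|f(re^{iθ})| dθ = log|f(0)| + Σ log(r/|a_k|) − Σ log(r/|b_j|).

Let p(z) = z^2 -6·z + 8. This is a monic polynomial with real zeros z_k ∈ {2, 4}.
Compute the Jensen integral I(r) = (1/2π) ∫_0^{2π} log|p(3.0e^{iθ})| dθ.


Zeros: 2, 4; r = 3.0.
Inside |z| < r: 2. Outside (|z| ≥ r): 4.
p(0) = 8, so log|p(0)| = log(8) = 2.0794.
Apply Jensen: I(r) = log|p(0)| + Σ_k log(r/|z_k|), summed over zeros inside |z| < r.
  log(r/|z_k|) for z_k = 2: log(3.0/2) = 0.4055
  Outside zeros (4) contribute nothing to the Jensen sum.
Sum over inside zeros: 0.4055.
I(r) = log|p(0)| + (inside sum) = 2.0794 + 0.4055 = 2.4849.
Note: since some zeros are outside |z| ≤ r, the simplified n·log(r) form does NOT apply — only the inside zeros contribute.

I(r) ≈ 2.4849.


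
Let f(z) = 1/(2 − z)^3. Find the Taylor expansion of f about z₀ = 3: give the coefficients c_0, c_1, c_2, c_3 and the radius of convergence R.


Let w = z − z₀, so z = z₀ + w.
Then 2 − z = 2 − (z₀ + w) = (2 − z₀) − w = -1 − w.
f(z) = 1/(-1 − w)^3 = (1/(-1)^3) · (1 − w/(-1))^{−3}.
By the binomial series (1−u)^{−3} = Σ_{n≥0} C(n+2, 2) u^n for |u|<1, with u = w/(-1):
  c_n = C(n+2, 2) / (-1)^(n+3).
  c_0 = 1/(-1)^3 = -1.
  c_1 = 3/(-1)^4 = 3.
  c_2 = 6/(-1)^5 = -6.
  c_3 = 10/(-1)^6 = 10.
The series is valid for |w/d| < 1, i.e. |z − z₀| < |d|.
Radius of convergence: R = |2 − z₀| = |-1| = 1 (distance from z₀ to the singularity z = 2).

c_0 = -1, c_1 = 3, c_2 = -6, c_3 = 10; R = 1.


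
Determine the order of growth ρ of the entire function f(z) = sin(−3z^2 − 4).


Write sin(w) = (e^{iw} ± e^{−iw})/(2 or 2i), so |sin(w)| ≤ e^{|w|}. With w = −3z^2 − 4, |w| ≤ 3r^2 + 4 on |z|=r, giving M(r) ≤ e^{3r^2 + 4} and ρ ≤ 2. For the lower bound, choose z on |z|=r with -3z^2 purely imaginary of modulus 3r^2; then |sin(−3z^2 − 4)| grows like e^{3r^2}/2, so ρ ≥ 2. Hence ρ = 2.
Therefore ρ = 2.

Order ρ = 2.


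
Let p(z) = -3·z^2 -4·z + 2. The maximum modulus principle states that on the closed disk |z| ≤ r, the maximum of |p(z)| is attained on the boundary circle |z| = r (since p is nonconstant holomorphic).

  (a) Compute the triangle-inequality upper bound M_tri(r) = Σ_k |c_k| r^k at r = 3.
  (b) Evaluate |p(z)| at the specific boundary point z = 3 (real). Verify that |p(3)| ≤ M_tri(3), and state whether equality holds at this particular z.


Coefficients: c_0 = 2, c_1 = -4, c_2 = -3. Radius r = 3.
Part (a). Triangle bound: M_tri(r) = Σ_k |c_k| r^k
  = |2|·3^0 + |-4|·3^1 + |-3|·3^2
  = 2 + 12 + 27 = 41.
This bounds M(r) := max_{|z|=r} |p(z)| from above; equality holds iff all terms c_k z^k can be made to align in phase at a single z on |z|=r.
Part (b). At z = 3 (real, on the circle |z| = r):
  p(3) = (2)·3^0 + (-4)·3^1 + (-3)·3^2 = -37.
  |p(3)| = 37.
Check: |p(3)| = 37 ≤ 41 = M_tri(3). ✓ Equality does not hold at z = 3 (the coefficients have mixed signs, so the terms do not all align in phase there).

M_tri(3) = 41; |p(3)| = 37; equality at z=3: no.


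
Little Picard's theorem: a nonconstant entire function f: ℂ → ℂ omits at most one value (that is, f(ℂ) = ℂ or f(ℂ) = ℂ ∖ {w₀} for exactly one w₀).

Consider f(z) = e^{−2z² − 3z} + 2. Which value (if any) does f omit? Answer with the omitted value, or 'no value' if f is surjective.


Little Picard bounds the complement of f(ℂ) to at most one point.
The exponent g(z) = −2z² − 3z is a nonconstant polynomial, hence surjective onto ℂ. So e^{g(z)} takes every value in {e^w : w ∈ ℂ} = ℂ ∖ {0}. Adding 2 shifts the range to ℂ ∖ {2}. f omits exactly 2.

Omitted value: 2.


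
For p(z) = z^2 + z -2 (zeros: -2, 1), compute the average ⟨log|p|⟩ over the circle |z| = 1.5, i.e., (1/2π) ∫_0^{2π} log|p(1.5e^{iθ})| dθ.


Zeros: -2, 1; r = 1.5.
Inside |z| < r: 1. Outside (|z| ≥ r): -2.
p(0) = -2, so log|p(0)| = log(2) = 0.6931.
Apply Jensen: I(r) = log|p(0)| + Σ_k log(r/|z_k|), summed over zeros inside |z| < r.
  log(r/|z_k|) for z_k = 1: log(1.5/1) = 0.4055
  Outside zeros (-2) contribute nothing to the Jensen sum.
Sum over inside zeros: 0.4055.
I(r) = log|p(0)| + (inside sum) = 0.6931 + 0.4055 = 1.0986.
Note: since some zeros are outside |z| ≤ r, the simplified n·log(r) form does NOT apply — only the inside zeros contribute.

I(r) ≈ 1.0986.


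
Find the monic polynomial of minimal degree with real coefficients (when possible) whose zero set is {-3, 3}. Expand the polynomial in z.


The polynomial is p(z) = ∏_{α ∈ S} (z − α), where S = {-3, 3}.
Expanding the product yields: p(z) = z^2 -9.
The resulting polynomial has degree 2 and real coefficients as required.

p(z) = z^2 -9.


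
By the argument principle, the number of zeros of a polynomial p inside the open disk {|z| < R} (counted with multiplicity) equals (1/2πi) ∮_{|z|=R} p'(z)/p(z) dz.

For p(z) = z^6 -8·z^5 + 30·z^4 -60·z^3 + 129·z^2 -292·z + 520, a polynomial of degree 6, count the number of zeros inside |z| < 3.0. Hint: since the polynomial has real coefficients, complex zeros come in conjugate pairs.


The zeros of p are: (-1 + 2i), (-1 - 2i), (3 + 2i), (3 - 2i), (2 + 2i), (2 - 2i).
Their magnitudes are: 2.236, 2.236, 3.606, 3.606, 2.828, 2.828.
Zeros with |z| < R = 3.0: (-1 + 2i), (-1 - 2i), (2 + 2i), (2 - 2i).
Count = 4.
By the argument principle, (1/2πi) ∮_{|z|=R} p'(z)/p(z) dz equals exactly this count.

Number of zeros inside |z| < 3.0: 4.


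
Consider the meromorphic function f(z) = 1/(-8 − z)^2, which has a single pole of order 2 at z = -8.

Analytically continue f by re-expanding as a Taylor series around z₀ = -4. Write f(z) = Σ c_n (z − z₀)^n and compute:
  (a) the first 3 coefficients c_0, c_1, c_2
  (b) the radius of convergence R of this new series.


Let w = z − z₀, so z = z₀ + w.
Then -8 − z = -8 − (z₀ + w) = (-8 − z₀) − w = -4 − w.
f(z) = 1/(-4 − w)^2 = (1/(-4)^2) · (1 − w/(-4))^{−2}.
By the binomial series (1−u)^{−2} = Σ_{n≥0} C(n+1, 1) u^n for |u|<1, with u = w/(-4):
  c_n = C(n+1, 1) / (-4)^(n+2).
  c_0 = 1/(-4)^2 = 1/16.
  c_1 = 2/(-4)^3 = -1/32.
  c_2 = 3/(-4)^4 = 3/256.
The series is valid for |w/d| < 1, i.e. |z − z₀| < |d|.
Radius of convergence: R = |-8 − z₀| = |-4| = 4 (distance from z₀ to the singularity z = -8).

c_0 = 1/16, c_1 = -1/32, c_2 = 3/256; R = 4.


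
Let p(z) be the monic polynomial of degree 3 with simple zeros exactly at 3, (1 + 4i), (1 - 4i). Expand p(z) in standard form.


The polynomial is p(z) = ∏_{α ∈ S} (z − α), where S = {3, (1 + 4i), (1 - 4i)}.
Expanding the product yields: p(z) = z^3 -5·z^2 + 23·z -51.
Note conjugate pairs combine to real quadratics: (z − (1+4i))(z − (1−4i)) = z² − 2z + 17.
The resulting polynomial has degree 3 and real coefficients as required.

p(z) = z^3 -5·z^2 + 23·z -51.


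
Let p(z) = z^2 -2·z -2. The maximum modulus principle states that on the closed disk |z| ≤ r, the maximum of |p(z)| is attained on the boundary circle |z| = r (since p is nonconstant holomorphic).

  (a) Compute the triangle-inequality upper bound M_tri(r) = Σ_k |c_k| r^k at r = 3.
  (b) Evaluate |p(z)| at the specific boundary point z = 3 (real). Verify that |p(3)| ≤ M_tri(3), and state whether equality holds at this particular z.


Coefficients: c_0 = -2, c_1 = -2, c_2 = 1. Radius r = 3.
Part (a). Triangle bound: M_tri(r) = Σ_k |c_k| r^k
  = |-2|·3^0 + |-2|·3^1 + |1|·3^2
  = 2 + 6 + 9 = 17.
This bounds M(r) := max_{|z|=r} |p(z)| from above; equality holds iff all terms c_k z^k can be made to align in phase at a single z on |z|=r.
Part (b). At z = 3 (real, on the circle |z| = r):
  p(3) = (-2)·3^0 + (-2)·3^1 + (1)·3^2 = 1.
  |p(3)| = 1.
Check: |p(3)| = 1 ≤ 17 = M_tri(3). ✓ Equality does not hold at z = 3 (the coefficients have mixed signs, so the terms do not all align in phase there).

M_tri(3) = 17; |p(3)| = 1; equality at z=3: no.


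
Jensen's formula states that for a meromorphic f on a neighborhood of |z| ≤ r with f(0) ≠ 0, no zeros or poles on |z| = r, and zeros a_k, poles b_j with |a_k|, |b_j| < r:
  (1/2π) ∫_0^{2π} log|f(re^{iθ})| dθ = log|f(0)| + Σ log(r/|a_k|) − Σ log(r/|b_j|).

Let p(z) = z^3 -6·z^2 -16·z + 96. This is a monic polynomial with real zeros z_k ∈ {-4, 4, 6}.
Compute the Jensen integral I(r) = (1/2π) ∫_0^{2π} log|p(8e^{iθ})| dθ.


Zeros: -4, 4, 6; r = 8.
Inside |z| < r: -4, 4, 6. Outside (|z| ≥ r): ∅.
p(0) = 96, so log|p(0)| = log(96) = 4.5643.
Apply Jensen: I(r) = log|p(0)| + Σ_k log(r/|z_k|), summed over zeros inside |z| < r.
  log(r/|z_k|) for z_k = -4: log(8/4) = 0.6931
  log(r/|z_k|) for z_k = 4: log(8/4) = 0.6931
  log(r/|z_k|) for z_k = 6: log(8/6) = 0.2877
Sum over inside zeros: 1.6740.
I(r) = log|p(0)| + (inside sum) = 4.5643 + 1.6740 = 6.2383.
Closed form (all zeros inside, monic): I(r) = n·log(r) = 3·log(8) = 6.2383. ✓

I(r) ≈ 6.2383.


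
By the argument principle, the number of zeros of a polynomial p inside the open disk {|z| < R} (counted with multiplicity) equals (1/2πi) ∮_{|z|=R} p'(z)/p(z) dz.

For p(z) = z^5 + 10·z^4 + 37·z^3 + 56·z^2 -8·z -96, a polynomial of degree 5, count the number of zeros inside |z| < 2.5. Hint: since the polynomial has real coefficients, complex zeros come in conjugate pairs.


The zeros of p are: -3, 1, -4, (-2 + 2i), (-2 - 2i).
Their magnitudes are: 3, 1, 4, 2.828, 2.828.
Zeros with |z| < R = 2.5: 1.
Count = 1.
By the argument principle, (1/2πi) ∮_{|z|=R} p'(z)/p(z) dz equals exactly this count.

Number of zeros inside |z| < 2.5: 1.


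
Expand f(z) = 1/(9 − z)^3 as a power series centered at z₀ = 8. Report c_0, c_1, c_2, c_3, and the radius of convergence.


Let w = z − z₀, so z = z₀ + w.
Then 9 − z = 9 − (z₀ + w) = (9 − z₀) − w = 1 − w.
f(z) = 1/(1 − w)^3 = (1/(1)^3) · (1 − w/(1))^{−3}.
By the binomial series (1−u)^{−3} = Σ_{n≥0} C(n+2, 2) u^n for |u|<1, with u = w/(1):
  c_n = C(n+2, 2) / (1)^(n+3).
  c_0 = 1/(1)^3 = 1.
  c_1 = 3/(1)^4 = 3.
  c_2 = 6/(1)^5 = 6.
  c_3 = 10/(1)^6 = 10.
The series is valid for |w/d| < 1, i.e. |z − z₀| < |d|.
Radius of convergence: R = |9 − z₀| = |1| = 1 (distance from z₀ to the singularity z = 9).

c_0 = 1, c_1 = 3, c_2 = 6, c_3 = 10; R = 1.


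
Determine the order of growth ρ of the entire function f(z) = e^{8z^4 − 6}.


|e^{8z^4 − 6}| = e^{Re(8·z^4) + -6} ≤ e^{8|z|^4 + -6} = e^{8r^4 + -6} on |z| = r, so ρ ≤ 4. Choosing z on |z|=r so that 8·z^4 is real positive (always possible by picking arg z appropriately) gives |f(z)| = e^{8r^4 + -6}, matching the bound. The additive constant -6 does not affect log log M(r) ~ 4·log r. Hence ρ = 4.
Therefore ρ = 4.

Order ρ = 4.


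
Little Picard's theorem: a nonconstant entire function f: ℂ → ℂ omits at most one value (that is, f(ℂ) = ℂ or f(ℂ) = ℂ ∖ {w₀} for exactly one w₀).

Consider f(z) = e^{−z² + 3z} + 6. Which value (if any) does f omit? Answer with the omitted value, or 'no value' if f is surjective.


Little Picard bounds the complement of f(ℂ) to at most one point.
The exponent g(z) = −z² + 3z is a nonconstant polynomial, hence surjective onto ℂ. So e^{g(z)} takes every value in {e^w : w ∈ ℂ} = ℂ ∖ {0}. Adding 6 shifts the range to ℂ ∖ {6}. f omits exactly 6.

Omitted value: 6.


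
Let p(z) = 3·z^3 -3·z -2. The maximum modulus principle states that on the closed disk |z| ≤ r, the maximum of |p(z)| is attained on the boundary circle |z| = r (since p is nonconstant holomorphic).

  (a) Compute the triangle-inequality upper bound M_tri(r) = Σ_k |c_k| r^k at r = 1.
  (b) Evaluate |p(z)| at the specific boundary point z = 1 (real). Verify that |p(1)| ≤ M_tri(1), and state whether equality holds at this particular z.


Coefficients: c_0 = -2, c_1 = -3, c_2 = 0, c_3 = 3. Radius r = 1.
Part (a). Triangle bound: M_tri(r) = Σ_k |c_k| r^k
  = |-2|·1^0 + |-3|·1^1 + |0|·1^2 + |3|·1^3
  = 2 + 3 + 0 + 3 = 8.
This bounds M(r) := max_{|z|=r} |p(z)| from above; equality holds iff all terms c_k z^k can be made to align in phase at a single z on |z|=r.
Part (b). At z = 1 (real, on the circle |z| = r):
  p(1) = (-2)·1^0 + (-3)·1^1 + (0)·1^2 + (3)·1^3 = -2.
  |p(1)| = 2.
Check: |p(1)| = 2 ≤ 8 = M_tri(1). ✓ Equality does not hold at z = 1 (the coefficients have mixed signs, so the terms do not all align in phase there).

M_tri(1) = 8; |p(1)| = 2; equality at z=1: no.


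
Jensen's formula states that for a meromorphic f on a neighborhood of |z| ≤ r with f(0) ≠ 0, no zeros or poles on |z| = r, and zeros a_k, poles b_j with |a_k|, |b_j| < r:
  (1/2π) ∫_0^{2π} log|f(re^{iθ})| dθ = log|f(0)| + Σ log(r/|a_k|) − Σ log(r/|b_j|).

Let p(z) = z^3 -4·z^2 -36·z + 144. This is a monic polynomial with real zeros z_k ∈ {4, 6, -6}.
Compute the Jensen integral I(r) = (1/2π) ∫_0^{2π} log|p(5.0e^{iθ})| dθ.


Zeros: -6, 4, 6; r = 5.0.
Inside |z| < r: 4. Outside (|z| ≥ r): -6, 6.
p(0) = 144, so log|p(0)| = log(144) = 4.9698.
Apply Jensen: I(r) = log|p(0)| + Σ_k log(r/|z_k|), summed over zeros inside |z| < r.
  log(r/|z_k|) for z_k = 4: log(5.0/4) = 0.2231
  Outside zeros (-6, 6) contribute nothing to the Jensen sum.
Sum over inside zeros: 0.2231.
I(r) = log|p(0)| + (inside sum) = 4.9698 + 0.2231 = 5.1930.
Note: since some zeros are outside |z| ≤ r, the simplified n·log(r) form does NOT apply — only the inside zeros contribute.

I(r) ≈ 5.1930.


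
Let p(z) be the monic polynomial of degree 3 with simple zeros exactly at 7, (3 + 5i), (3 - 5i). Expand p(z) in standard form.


The polynomial is p(z) = ∏_{α ∈ S} (z − α), where S = {7, (3 + 5i), (3 - 5i)}.
Expanding the product yields: p(z) = z^3 -13·z^2 + 76·z -238.
Note conjugate pairs combine to real quadratics: (z − (3+5i))(z − (3−5i)) = z² − 6z + 34.
The resulting polynomial has degree 3 and real coefficients as required.

p(z) = z^3 -13·z^2 + 76·z -238.


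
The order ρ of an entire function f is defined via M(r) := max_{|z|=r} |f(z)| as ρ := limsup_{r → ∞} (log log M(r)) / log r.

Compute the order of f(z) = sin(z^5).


Write sin(w) = (e^{iw} ± e^{−iw})/(2 or 2i), so |sin(w)| ≤ e^{|w|}. With w = z^5, |w| ≤ 1r^5 + 0 on |z|=r, giving M(r) ≤ e^{1r^5 + 0} and ρ ≤ 5. For the lower bound, choose z on |z|=r with 1z^5 purely imaginary of modulus 1r^5; then |sin(z^5)| grows like e^{1r^5}/2, so ρ ≥ 5. Hence ρ = 5.
Therefore ρ = 5.

Order ρ = 5.


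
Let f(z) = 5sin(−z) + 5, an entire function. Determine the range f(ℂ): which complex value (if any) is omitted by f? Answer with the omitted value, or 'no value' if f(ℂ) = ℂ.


Little Picard bounds the complement of f(ℂ) to at most one point.
sin is entire and surjective onto ℂ: for every w ∈ ℂ, sin(ζ) = w has a solution ζ ∈ ℂ (e.g., via the complex inverse arcsin). With ζ = −z this gives z = ζ/(-1). Then 5·sin(−z) takes every value in 5·ℂ = ℂ, and adding 5 is a bijection of ℂ. So f is surjective and omits no value. (Note: only on the real line is sin bounded by [−1, 1].)

Omitted value: no value.


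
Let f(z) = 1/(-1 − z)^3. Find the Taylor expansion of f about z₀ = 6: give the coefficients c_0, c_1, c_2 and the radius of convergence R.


Let w = z − z₀, so z = z₀ + w.
Then -1 − z = -1 − (z₀ + w) = (-1 − z₀) − w = -7 − w.
f(z) = 1/(-7 − w)^3 = (1/(-7)^3) · (1 − w/(-7))^{−3}.
By the binomial series (1−u)^{−3} = Σ_{n≥0} C(n+2, 2) u^n for |u|<1, with u = w/(-7):
  c_n = C(n+2, 2) / (-7)^(n+3).
  c_0 = 1/(-7)^3 = -1/343.
  c_1 = 3/(-7)^4 = 3/2401.
  c_2 = 6/(-7)^5 = -6/16807.
The series is valid for |w/d| < 1, i.e. |z − z₀| < |d|.
Radius of convergence: R = |-1 − z₀| = |-7| = 7 (distance from z₀ to the singularity z = -1).

c_0 = -1/343, c_1 = 3/2401, c_2 = -6/16807; R = 7.


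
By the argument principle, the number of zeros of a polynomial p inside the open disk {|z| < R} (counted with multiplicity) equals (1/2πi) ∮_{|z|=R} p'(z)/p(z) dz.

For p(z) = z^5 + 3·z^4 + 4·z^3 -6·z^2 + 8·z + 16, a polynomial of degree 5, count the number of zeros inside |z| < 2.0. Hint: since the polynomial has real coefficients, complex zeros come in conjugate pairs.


The zeros of p are: (1 + 1i), (1 - 1i), -1, (-2 + 2i), (-2 - 2i).
Their magnitudes are: 1.414, 1.414, 1, 2.828, 2.828.
Zeros with |z| < R = 2.0: (1 + 1i), (1 - 1i), -1.
Count = 3.
By the argument principle, (1/2πi) ∮_{|z|=R} p'(z)/p(z) dz equals exactly this count.

Number of zeros inside |z| < 2.0: 3.


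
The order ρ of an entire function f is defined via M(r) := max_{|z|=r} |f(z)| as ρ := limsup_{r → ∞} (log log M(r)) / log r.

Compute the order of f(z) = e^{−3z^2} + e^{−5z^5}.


Each summand is entire of order 2 and 5 respectively (as in the single-exponential case). The order of a sum is at most the max of the orders, so ρ ≤ 5. For the lower bound: on |z|=r choose arg z so that -5z^5 is real positive; then |e^{-5z^5}| = e^{5r^5} while |e^{-3z^2}| ≤ e^{3r^2} = o(e^{5r^5}). So |f| ≥ e^{5r^5}(1 − o(1)) and ρ ≥ 5. Hence ρ = max(2, 5) = 5.
Therefore ρ = 5.

Order ρ = 5.


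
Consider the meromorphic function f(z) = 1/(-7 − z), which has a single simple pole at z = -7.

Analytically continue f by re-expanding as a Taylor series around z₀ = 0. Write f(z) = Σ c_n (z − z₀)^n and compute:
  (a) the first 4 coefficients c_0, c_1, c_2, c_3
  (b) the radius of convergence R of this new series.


Let w = z − z₀, so z = z₀ + w.
Then -7 − z = -7 − (z₀ + w) = (-7 − z₀) − w = -7 − w.
f(z) = 1/(-7 − w) = (1/(-7)) · 1/(1 − w/(-7)) = Σ_{n≥0} w^n / (-7)^(n+1).
So c_n = 1/(-7)^(n+1):
  c_0 = 1/(-7)^1 = -1/7.
  c_1 = 1/(-7)^2 = 1/49.
  c_2 = 1/(-7)^3 = -1/343.
  c_3 = 1/(-7)^4 = 1/2401.
The series is valid for |w/d| < 1, i.e. |z − z₀| < |d|.
Radius of convergence: R = |-7 − z₀| = |-7| = 7 (distance from z₀ to the singularity z = -7).

c_0 = -1/7, c_1 = 1/49, c_2 = -1/343, c_3 = 1/2401; R = 7.
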